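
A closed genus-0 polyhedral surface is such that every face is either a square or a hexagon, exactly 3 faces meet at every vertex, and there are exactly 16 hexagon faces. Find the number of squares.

Let x be the number of squares; then F = 16 + x.
Edge–face incidences: 2E = 6·16 + 4·x = 96 + 4x.
Every vertex has degree 3, so 3V = 2E.
Euler: V − E + F = 2 ⇒ (2E)/3 − E + (16 + x) = 2.
Multiply by 6: 2·(2E) − 3·(2E) + 6·(16 + x) = 12, i.e. 96 + 6x − (96 + 4x) = 12.
Collecting terms: 2x = 12, so x = 6.
Then 2E = 96 + 4·6 = 120, so E = 60, V = 2E/3 = 40, F = 16 + 6 = 22.

6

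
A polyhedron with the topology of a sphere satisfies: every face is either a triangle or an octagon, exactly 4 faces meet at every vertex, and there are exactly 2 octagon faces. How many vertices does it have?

16

Let x be the number of triangles; then F = 2 + x.
Edge–face incidences: 2E = 8·2 + 3·x = 16 + 3x.
Every vertex has degree 4, so 4V = 2E.
Euler: V − E + F = 2 ⇒ (2E)/4 − E + (2 + x) = 2.
Multiply by 8: 2·(2E) − 4·(2E) + 8·(2 + x) = 16, i.e. 16 + 8x − 2·(16 + 3x) = 16.
Collecting terms: 2x − 16 = 16, so 2x = 32, so x = 16.
Then 2E = 16 + 3·16 = 64, so E = 32, V = 2E/4 = 16, F = 2 + 16 = 18.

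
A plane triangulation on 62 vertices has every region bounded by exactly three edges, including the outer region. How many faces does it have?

In a plane triangulation 3F = 2E and V − E + F = 2, so F = 2V − 4 = 2·62 − 4 = 120.

120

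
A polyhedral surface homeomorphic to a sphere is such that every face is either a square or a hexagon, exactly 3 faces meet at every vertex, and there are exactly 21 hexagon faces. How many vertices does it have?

50

Let x be the number of squares; then F = 21 + x.
Edge–face incidences: 2E = 6·21 + 4·x = 126 + 4x.
Every vertex has degree 3, so 3V = 2E.
Euler: V − E + F = 2 ⇒ (2E)/3 − E + (21 + x) = 2.
Multiply by 6: 2·(2E) − 3·(2E) + 6·(21 + x) = 12, i.e. 126 + 6x − (126 + 4x) = 12.
Collecting terms: 2x = 12, so x = 6.
Then 2E = 126 + 4·6 = 150, so E = 75, V = 2E/3 = 50, F = 21 + 6 = 27.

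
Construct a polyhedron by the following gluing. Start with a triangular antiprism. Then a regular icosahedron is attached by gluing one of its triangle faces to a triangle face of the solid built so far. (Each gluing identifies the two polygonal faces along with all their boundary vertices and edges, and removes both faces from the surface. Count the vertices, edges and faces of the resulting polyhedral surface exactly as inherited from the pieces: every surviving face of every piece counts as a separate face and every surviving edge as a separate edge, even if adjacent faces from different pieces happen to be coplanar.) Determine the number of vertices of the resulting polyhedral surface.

A triangular antiprism: V=6, E=12, F=8.
Attach a regular icosahedron (V=12, E=30, F=20) along a 3-gon: merge 3 vertices and 3 edges, delete both glued faces → V=15, E=39, F=26.
Check: V − E + F = 15 − 39 + 26 = 2.

15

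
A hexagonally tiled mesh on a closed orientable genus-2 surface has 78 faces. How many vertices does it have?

154

χ = 2 − 2·2 = -2, and every face is a hexagon so 6F = 2E.
E = 6·78/2 = 234. Then V = -2 + E − F = -2 + 234 − 78 = 154.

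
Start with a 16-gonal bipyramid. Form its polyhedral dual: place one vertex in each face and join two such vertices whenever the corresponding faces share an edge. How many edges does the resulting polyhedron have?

The base solid has V = 18, E = 48, F = 32.
The dual swaps V and F and preserves E: V′ = F = 32, E′ = E = 48, F′ = V = 18.

48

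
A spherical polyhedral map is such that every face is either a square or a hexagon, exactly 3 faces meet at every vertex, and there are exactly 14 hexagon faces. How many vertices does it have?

Let x be the number of squares; then F = 14 + x.
Edge–face incidences: 2E = 6·14 + 4·x = 84 + 4x.
Every vertex has degree 3, so 3V = 2E.
Euler: V − E + F = 2 ⇒ (2E)/3 − E + (14 + x) = 2.
Multiply by 6: 2·(2E) − 3·(2E) + 6·(14 + x) = 12, i.e. 84 + 6x − (84 + 4x) = 12.
Collecting terms: 2x = 12, so x = 6.
Then 2E = 84 + 4·6 = 108, so E = 54, V = 2E/3 = 36, F = 14 + 6 = 20.

36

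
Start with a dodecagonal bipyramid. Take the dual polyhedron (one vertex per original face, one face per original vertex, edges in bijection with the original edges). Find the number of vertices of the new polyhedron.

24

The base solid has V = 14, E = 36, F = 24.
The dual swaps V and F and preserves E: V′ = F = 24, E′ = E = 36, F′ = V = 14.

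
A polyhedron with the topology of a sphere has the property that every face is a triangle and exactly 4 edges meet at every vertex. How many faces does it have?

8

Each face has 3 edges and each edge borders two faces, so 2E = 3F.
Each vertex has degree 4, so 4V = 2E and hence V = 3F/4.
Euler: V − E + F = 2 ⇒ (3F/4) − (3F/2) + F = 2.
Multiply by 8: (6 − 12 + 8)F = 16, i.e. 2F = 16.
So F = 8, E = 3·8/2 = 12, V = 3·8/4 = 6.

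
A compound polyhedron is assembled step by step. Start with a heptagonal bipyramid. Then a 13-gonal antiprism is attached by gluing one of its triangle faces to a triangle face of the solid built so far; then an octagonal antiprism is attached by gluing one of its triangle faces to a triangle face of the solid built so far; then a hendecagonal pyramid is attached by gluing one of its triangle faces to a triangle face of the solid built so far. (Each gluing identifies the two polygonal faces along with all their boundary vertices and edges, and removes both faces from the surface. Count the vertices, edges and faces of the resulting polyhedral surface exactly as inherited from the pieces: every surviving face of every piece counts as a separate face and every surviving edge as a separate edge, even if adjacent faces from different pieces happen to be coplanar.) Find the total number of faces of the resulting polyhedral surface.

66

A heptagonal bipyramid: V=9, E=21, F=14.
Attach a 13-gonal antiprism (V=26, E=52, F=28) along a 3-gon: merge 3 vertices and 3 edges, delete both glued faces → V=32, E=70, F=40.
Attach an octagonal antiprism (V=16, E=32, F=18) along a 3-gon: merge 3 vertices and 3 edges, delete both glued faces → V=45, E=99, F=56.
Attach a hendecagonal pyramid (V=12, E=22, F=12) along a 3-gon: merge 3 vertices and 3 edges, delete both glued faces → V=54, E=118, F=66.
Check: V − E + F = 54 − 118 + 66 = 2.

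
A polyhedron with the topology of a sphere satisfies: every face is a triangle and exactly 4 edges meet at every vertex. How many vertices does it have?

Each face has 3 edges and each edge borders two faces, so 2E = 3F.
Each vertex has degree 4, so 4V = 2E and hence V = 3F/4.
Euler: V − E + F = 2 ⇒ (3F/4) − (3F/2) + F = 2.
Multiply by 8: (6 − 12 + 8)F = 16, i.e. 2F = 16.
So F = 8, E = 3·8/2 = 12, V = 3·8/4 = 6.

6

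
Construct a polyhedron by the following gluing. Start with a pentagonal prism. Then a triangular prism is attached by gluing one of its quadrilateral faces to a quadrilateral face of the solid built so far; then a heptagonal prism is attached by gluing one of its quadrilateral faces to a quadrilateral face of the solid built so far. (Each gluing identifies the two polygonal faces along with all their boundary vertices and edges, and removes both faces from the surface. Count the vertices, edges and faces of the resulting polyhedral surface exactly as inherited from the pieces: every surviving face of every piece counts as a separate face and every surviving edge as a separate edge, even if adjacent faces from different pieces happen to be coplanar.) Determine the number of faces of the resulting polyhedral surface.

A pentagonal prism: V=10, E=15, F=7.
Attach a triangular prism (V=6, E=9, F=5) along a 4-gon: merge 4 vertices and 4 edges, delete both glued faces → V=12, E=20, F=10.
Attach a heptagonal prism (V=14, E=21, F=9) along a 4-gon: merge 4 vertices and 4 edges, delete both glued faces → V=22, E=37, F=17.
Check: V − E + F = 22 − 37 + 17 = 2.

17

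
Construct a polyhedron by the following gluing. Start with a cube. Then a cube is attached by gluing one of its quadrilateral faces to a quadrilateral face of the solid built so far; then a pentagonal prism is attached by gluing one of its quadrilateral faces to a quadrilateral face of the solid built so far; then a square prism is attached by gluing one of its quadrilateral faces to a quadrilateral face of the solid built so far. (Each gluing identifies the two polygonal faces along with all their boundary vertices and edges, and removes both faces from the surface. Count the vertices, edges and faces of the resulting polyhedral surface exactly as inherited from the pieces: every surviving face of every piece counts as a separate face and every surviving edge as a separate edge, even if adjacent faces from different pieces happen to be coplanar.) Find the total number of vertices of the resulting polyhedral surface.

A cube: V=8, E=12, F=6.
Attach a cube (V=8, E=12, F=6) along a 4-gon: merge 4 vertices and 4 edges, delete both glued faces → V=12, E=20, F=10.
Attach a pentagonal prism (V=10, E=15, F=7) along a 4-gon: merge 4 vertices and 4 edges, delete both glued faces → V=18, E=31, F=15.
Attach a square prism (V=8, E=12, F=6) along a 4-gon: merge 4 vertices and 4 edges, delete both glued faces → V=22, E=39, F=19.
Check: V − E + F = 22 − 39 + 19 = 2.

22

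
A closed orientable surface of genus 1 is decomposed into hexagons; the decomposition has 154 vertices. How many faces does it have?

χ = 2 − 2·1 = 0, and every face is a hexagon so 6F = 2E.
V − E + F = 0 with E = 6F/2 gives 154 − (6/2 − 1)·F = 0, so F = 77 and E = 231.

77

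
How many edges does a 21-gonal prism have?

63

A prism on an n-gon has two n-gon bases and n rectangular sides: V = 2·21 = 42, E = 3·21 = 63, F = 21 + 2 = 23.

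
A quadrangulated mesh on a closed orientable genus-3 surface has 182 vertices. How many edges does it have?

χ = 2 − 2·3 = -4, and every face is a square so 4F = 2E.
V − E + F = -4 with E = 4F/2 gives 182 − (4/2 − 1)·F = -4, so F = 186 and E = 372.

372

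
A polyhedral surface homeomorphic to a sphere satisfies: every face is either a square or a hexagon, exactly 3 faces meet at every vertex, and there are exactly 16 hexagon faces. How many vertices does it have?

Let x be the number of squares; then F = 16 + x.
Edge–face incidences: 2E = 6·16 + 4·x = 96 + 4x.
Every vertex has degree 3, so 3V = 2E.
Euler: V − E + F = 2 ⇒ (2E)/3 − E + (16 + x) = 2.
Multiply by 6: 2·(2E) − 3·(2E) + 6·(16 + x) = 12, i.e. 96 + 6x − (96 + 4x) = 12.
Collecting terms: 2x = 12, so x = 6.
Then 2E = 96 + 4·6 = 120, so E = 60, V = 2E/3 = 40, F = 16 + 6 = 22.

40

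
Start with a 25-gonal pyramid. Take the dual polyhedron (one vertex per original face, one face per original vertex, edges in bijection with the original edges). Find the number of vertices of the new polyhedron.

The base solid has V = 26, E = 50, F = 26.
The dual swaps V and F and preserves E: V′ = F = 26, E′ = E = 50, F′ = V = 26.

26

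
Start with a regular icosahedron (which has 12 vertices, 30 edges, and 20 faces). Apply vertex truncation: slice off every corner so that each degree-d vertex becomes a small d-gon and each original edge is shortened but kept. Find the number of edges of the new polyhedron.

90

Truncation replaces each original edge-end by a new vertex, so V′ = 2E = 60.
Each original edge survives, and each old vertex of degree d contributes d new edges; summing degrees gives Σd = 2E, so E′ = E + 2E = 3E = 90.
Each original face survives and each original vertex becomes one new face: F′ = F + V = 32.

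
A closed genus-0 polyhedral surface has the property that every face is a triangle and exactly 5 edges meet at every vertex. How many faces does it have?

Each face has 3 edges and each edge borders two faces, so 2E = 3F.
Each vertex has degree 5, so 5V = 2E and hence V = 3F/5.
Euler: V − E + F = 2 ⇒ (3F/5) − (3F/2) + F = 2.
Multiply by 10: (6 − 15 + 10)F = 20, i.e. 1F = 20.
So F = 20, E = 3·20/2 = 30, V = 3·20/5 = 12.

20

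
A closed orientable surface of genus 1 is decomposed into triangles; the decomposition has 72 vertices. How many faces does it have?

144

χ = 2 − 2·1 = 0, and every face is a triangle so 3F = 2E.
V − E + F = 0 with E = 3F/2 gives 72 − (3/2 − 1)·F = 0, so F = 144 and E = 216.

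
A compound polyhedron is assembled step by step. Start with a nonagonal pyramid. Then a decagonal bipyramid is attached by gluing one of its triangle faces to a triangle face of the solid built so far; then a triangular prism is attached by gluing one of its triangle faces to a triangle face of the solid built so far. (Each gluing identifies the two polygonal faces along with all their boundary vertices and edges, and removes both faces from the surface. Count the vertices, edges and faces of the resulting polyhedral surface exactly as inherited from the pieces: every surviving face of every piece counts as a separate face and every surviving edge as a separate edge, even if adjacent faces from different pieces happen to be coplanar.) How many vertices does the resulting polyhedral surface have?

A nonagonal pyramid: V=10, E=18, F=10.
Attach a decagonal bipyramid (V=12, E=30, F=20) along a 3-gon: merge 3 vertices and 3 edges, delete both glued faces → V=19, E=45, F=28.
Attach a triangular prism (V=6, E=9, F=5) along a 3-gon: merge 3 vertices and 3 edges, delete both glued faces → V=22, E=51, F=31.
Check: V − E + F = 22 − 51 + 31 = 2.

22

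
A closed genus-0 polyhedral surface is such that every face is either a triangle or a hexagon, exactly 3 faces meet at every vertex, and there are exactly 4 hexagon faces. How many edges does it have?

18

Let x be the number of triangles; then F = 4 + x.
Edge–face incidences: 2E = 6·4 + 3·x = 24 + 3x.
Every vertex has degree 3, so 3V = 2E.
Euler: V − E + F = 2 ⇒ (2E)/3 − E + (4 + x) = 2.
Multiply by 6: 2·(2E) − 3·(2E) + 6·(4 + x) = 12, i.e. 24 + 6x − (24 + 3x) = 12.
Collecting terms: 3x = 12, so x = 4.
Then 2E = 24 + 3·4 = 36, so E = 18, V = 2E/3 = 12, F = 4 + 4 = 8.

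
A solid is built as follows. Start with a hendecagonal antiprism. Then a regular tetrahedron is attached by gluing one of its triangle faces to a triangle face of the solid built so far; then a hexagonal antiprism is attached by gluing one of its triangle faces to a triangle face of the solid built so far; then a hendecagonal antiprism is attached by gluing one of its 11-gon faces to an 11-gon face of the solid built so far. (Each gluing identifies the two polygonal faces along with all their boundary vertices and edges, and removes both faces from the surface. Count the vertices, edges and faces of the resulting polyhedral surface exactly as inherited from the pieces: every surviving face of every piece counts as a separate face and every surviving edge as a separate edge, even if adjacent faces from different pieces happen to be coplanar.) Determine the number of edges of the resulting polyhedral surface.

101

A hendecagonal antiprism: V=22, E=44, F=24.
Attach a regular tetrahedron (V=4, E=6, F=4) along a 3-gon: merge 3 vertices and 3 edges, delete both glued faces → V=23, E=47, F=26.
Attach a hexagonal antiprism (V=12, E=24, F=14) along a 3-gon: merge 3 vertices and 3 edges, delete both glued faces → V=32, E=68, F=38.
Attach a hendecagonal antiprism (V=22, E=44, F=24) along an 11-gon: merge 11 vertices and 11 edges, delete both glued faces → V=43, E=101, F=60.
Check: V − E + F = 43 − 101 + 60 = 2.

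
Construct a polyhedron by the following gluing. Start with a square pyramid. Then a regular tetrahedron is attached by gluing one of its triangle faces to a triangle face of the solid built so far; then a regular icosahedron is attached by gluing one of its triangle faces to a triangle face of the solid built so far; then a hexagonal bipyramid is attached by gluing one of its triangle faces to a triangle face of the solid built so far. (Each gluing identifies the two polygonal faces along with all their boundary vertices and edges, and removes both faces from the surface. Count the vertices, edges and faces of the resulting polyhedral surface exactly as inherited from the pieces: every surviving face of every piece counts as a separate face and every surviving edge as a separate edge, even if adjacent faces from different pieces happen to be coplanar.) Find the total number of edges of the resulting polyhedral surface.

53

A square pyramid: V=5, E=8, F=5.
Attach a regular tetrahedron (V=4, E=6, F=4) along a 3-gon: merge 3 vertices and 3 edges, delete both glued faces → V=6, E=11, F=7.
Attach a regular icosahedron (V=12, E=30, F=20) along a 3-gon: merge 3 vertices and 3 edges, delete both glued faces → V=15, E=38, F=25.
Attach a hexagonal bipyramid (V=8, E=18, F=12) along a 3-gon: merge 3 vertices and 3 edges, delete both glued faces → V=20, E=53, F=35.
Check: V − E + F = 20 − 53 + 35 = 2.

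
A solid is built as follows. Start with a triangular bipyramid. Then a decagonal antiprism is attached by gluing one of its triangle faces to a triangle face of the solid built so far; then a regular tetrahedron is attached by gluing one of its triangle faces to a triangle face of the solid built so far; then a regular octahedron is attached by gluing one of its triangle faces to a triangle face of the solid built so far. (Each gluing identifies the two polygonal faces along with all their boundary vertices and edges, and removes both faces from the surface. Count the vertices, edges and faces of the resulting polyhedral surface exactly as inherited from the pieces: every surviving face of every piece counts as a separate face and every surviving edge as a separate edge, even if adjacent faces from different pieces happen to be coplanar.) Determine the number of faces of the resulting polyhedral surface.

A triangular bipyramid: V=5, E=9, F=6.
Attach a decagonal antiprism (V=20, E=40, F=22) along a 3-gon: merge 3 vertices and 3 edges, delete both glued faces → V=22, E=46, F=26.
Attach a regular tetrahedron (V=4, E=6, F=4) along a 3-gon: merge 3 vertices and 3 edges, delete both glued faces → V=23, E=49, F=28.
Attach a regular octahedron (V=6, E=12, F=8) along a 3-gon: merge 3 vertices and 3 edges, delete both glued faces → V=26, E=58, F=34.
Check: V − E + F = 26 − 58 + 34 = 2.

34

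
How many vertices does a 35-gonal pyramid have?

36

A pyramid on an n-gon base has one n-gon and n triangles: V = 35 + 1 = 36, E = 2·35 = 70, F = 35 + 1 = 36.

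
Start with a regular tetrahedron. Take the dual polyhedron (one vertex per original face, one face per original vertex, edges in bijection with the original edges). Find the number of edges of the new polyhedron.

6

The base solid has V = 4, E = 6, F = 4.
The dual swaps V and F and preserves E: V′ = F = 4, E′ = E = 6, F′ = V = 4.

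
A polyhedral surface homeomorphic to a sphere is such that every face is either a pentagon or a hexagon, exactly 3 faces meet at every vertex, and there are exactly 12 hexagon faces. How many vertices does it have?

44

Let x be the number of pentagons; then F = 12 + x.
Edge–face incidences: 2E = 6·12 + 5·x = 72 + 5x.
Every vertex has degree 3, so 3V = 2E.
Euler: V − E + F = 2 ⇒ (2E)/3 − E + (12 + x) = 2.
Multiply by 6: 2·(2E) − 3·(2E) + 6·(12 + x) = 12, i.e. 72 + 6x − (72 + 5x) = 12.
Collecting terms: x = 12.
Then 2E = 72 + 5·12 = 132, so E = 66, V = 2E/3 = 44, F = 12 + 12 = 24.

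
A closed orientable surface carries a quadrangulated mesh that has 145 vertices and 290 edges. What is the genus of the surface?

Every face is a square and each edge borders two faces, so 4F = 2·290, giving F = 145.
χ = V − E + F = 145 − 290 + 145 = 0.
For a closed orientable surface χ = 2 − 2g, so g = (2 − (0))/2 = 1.

1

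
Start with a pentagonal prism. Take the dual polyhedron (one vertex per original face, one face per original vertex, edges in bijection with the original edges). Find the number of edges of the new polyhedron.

15

The base solid has V = 10, E = 15, F = 7.
The dual swaps V and F and preserves E: V′ = F = 7, E′ = E = 15, F′ = V = 10.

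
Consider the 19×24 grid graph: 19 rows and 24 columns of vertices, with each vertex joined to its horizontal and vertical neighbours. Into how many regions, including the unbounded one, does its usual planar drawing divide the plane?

The grid has V = 19·24 = 456 vertices and E = 19·23 + 24·18 = 869 edges.
F = 2 − V + E = 2 − 456 + 869 = 415.

415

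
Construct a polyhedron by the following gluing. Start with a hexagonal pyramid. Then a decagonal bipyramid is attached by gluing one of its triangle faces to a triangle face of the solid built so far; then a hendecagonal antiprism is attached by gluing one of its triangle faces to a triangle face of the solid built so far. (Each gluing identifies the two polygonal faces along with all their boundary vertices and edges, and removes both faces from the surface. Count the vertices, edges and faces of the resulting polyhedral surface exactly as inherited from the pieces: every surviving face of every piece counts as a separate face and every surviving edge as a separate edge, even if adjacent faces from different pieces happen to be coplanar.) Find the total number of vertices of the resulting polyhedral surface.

35

A hexagonal pyramid: V=7, E=12, F=7.
Attach a decagonal bipyramid (V=12, E=30, F=20) along a 3-gon: merge 3 vertices and 3 edges, delete both glued faces → V=16, E=39, F=25.
Attach a hendecagonal antiprism (V=22, E=44, F=24) along a 3-gon: merge 3 vertices and 3 edges, delete both glued faces → V=35, E=80, F=47.
Check: V − E + F = 35 − 80 + 47 = 2.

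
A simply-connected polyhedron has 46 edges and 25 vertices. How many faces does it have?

23

Here V − E + F = 2.
F = 2 − V + E = 2 − 25 + 46 = 23.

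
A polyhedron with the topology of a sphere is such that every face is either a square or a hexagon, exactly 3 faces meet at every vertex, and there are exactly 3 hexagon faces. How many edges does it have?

Let x be the number of squares; then F = 3 + x.
Edge–face incidences: 2E = 6·3 + 4·x = 18 + 4x.
Every vertex has degree 3, so 3V = 2E.
Euler: V − E + F = 2 ⇒ (2E)/3 − E + (3 + x) = 2.
Multiply by 6: 2·(2E) − 3·(2E) + 6·(3 + x) = 12, i.e. 18 + 6x − (18 + 4x) = 12.
Collecting terms: 2x = 12, so x = 6.
Then 2E = 18 + 4·6 = 42, so E = 21, V = 2E/3 = 14, F = 3 + 6 = 9.

21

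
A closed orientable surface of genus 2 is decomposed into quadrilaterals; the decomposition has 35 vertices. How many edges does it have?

χ = 2 − 2·2 = -2, and every face is a square so 4F = 2E.
V − E + F = -2 with E = 4F/2 gives 35 − (4/2 − 1)·F = -2, so F = 37 and E = 74.

74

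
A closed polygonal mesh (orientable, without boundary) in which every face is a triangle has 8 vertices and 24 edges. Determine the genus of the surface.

Every face is a triangle and each edge borders two faces, so 3F = 2·24, giving F = 16.
χ = V − E + F = 8 − 24 + 16 = 0.
For a closed orientable surface χ = 2 − 2g, so g = (2 − (0))/2 = 1.

1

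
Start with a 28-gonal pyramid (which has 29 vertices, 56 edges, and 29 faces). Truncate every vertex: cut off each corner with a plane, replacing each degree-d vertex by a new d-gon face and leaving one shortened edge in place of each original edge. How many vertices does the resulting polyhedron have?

112

Truncation replaces each original edge-end by a new vertex, so V′ = 2E = 112.
Each original edge survives, and each old vertex of degree d contributes d new edges; summing degrees gives Σd = 2E, so E′ = E + 2E = 3E = 168.
Each original face survives and each original vertex becomes one new face: F′ = F + V = 58.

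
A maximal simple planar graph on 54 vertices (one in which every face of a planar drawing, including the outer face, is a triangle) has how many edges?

In a plane triangulation 3F = 2E and V − E + F = 2, so E = 3V − 6 = 3·54 − 6 = 156.

156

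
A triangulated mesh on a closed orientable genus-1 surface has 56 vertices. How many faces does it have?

χ = 2 − 2·1 = 0, and every face is a triangle so 3F = 2E.
V − E + F = 0 with E = 3F/2 gives 56 − (3/2 − 1)·F = 0, so F = 112 and E = 168.

112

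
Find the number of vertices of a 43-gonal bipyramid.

45

A bipyramid over an n-gon has 2n triangular faces and n + 2 vertices: V = 43 + 2 = 45, E = 3·43 = 129, F = 2·43 = 86.
Check: V − E + F = 45 − 129 + 86 = 2.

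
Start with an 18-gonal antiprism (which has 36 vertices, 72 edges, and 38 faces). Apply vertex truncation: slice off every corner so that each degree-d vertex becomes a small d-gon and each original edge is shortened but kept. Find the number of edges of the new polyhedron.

216

Truncation replaces each original edge-end by a new vertex, so V′ = 2E = 144.
Each original edge survives, and each old vertex of degree d contributes d new edges; summing degrees gives Σd = 2E, so E′ = E + 2E = 3E = 216.
Each original face survives and each original vertex becomes one new face: F′ = F + V = 74.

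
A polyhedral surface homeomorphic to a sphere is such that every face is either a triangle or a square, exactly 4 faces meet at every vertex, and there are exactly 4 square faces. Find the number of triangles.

Let x be the number of triangles; then F = 4 + x.
Edge–face incidences: 2E = 4·4 + 3·x = 16 + 3x.
Every vertex has degree 4, so 4V = 2E.
Euler: V − E + F = 2 ⇒ (2E)/4 − E + (4 + x) = 2.
Multiply by 8: 2·(2E) − 4·(2E) + 8·(4 + x) = 16, i.e. 32 + 8x − 2·(16 + 3x) = 16.
Collecting terms: 2x = 16, so x = 8.
Then 2E = 16 + 3·8 = 40, so E = 20, V = 2E/4 = 10, F = 4 + 8 = 12.

8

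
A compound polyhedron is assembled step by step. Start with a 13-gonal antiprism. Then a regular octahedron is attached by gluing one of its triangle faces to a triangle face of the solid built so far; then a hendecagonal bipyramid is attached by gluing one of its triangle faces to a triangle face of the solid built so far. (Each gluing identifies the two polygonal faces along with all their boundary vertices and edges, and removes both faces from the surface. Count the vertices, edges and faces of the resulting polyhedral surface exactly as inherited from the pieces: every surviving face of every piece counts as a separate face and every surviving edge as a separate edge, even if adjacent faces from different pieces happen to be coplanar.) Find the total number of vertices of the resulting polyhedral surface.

39

A 13-gonal antiprism: V=26, E=52, F=28.
Attach a regular octahedron (V=6, E=12, F=8) along a 3-gon: merge 3 vertices and 3 edges, delete both glued faces → V=29, E=61, F=34.
Attach a hendecagonal bipyramid (V=13, E=33, F=22) along a 3-gon: merge 3 vertices and 3 edges, delete both glued faces → V=39, E=91, F=54.
Check: V − E + F = 39 − 91 + 54 = 2.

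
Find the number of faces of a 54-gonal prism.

A prism on an n-gon has two n-gon bases and n rectangular sides: V = 2·54 = 108, E = 3·54 = 162, F = 54 + 2 = 56.

56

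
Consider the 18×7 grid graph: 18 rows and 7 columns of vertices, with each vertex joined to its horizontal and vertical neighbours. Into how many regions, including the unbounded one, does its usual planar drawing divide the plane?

103

The grid has V = 18·7 = 126 vertices and E = 18·6 + 7·17 = 227 edges.
F = 2 − V + E = 2 − 126 + 227 = 103.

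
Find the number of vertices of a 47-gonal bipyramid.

A bipyramid over an n-gon has 2n triangular faces and n + 2 vertices: V = 47 + 2 = 49, E = 3·47 = 141, F = 2·47 = 94.

49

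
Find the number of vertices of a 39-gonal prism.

78

A prism on an n-gon has two n-gon bases and n rectangular sides: V = 2·39 = 78, E = 3·39 = 117, F = 39 + 2 = 41.
Check: V − E + F = 78 − 117 + 41 = 2.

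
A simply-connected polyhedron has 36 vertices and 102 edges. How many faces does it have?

68

Here V − E + F = 2.
F = 2 − V + E = 2 − 36 + 102 = 68.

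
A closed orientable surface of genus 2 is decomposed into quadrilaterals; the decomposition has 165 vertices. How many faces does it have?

χ = 2 − 2·2 = -2, and every face is a square so 4F = 2E.
V − E + F = -2 with E = 4F/2 gives 165 − (4/2 − 1)·F = -2, so F = 167 and E = 334.

167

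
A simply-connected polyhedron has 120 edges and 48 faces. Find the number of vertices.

Here V − E + F = 2.
V = 2 + E − F = 2 + 120 − 48 = 74.

74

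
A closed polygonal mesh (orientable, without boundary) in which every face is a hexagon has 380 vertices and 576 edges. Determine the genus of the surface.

Every face is a hexagon and each edge borders two faces, so 6F = 2·576, giving F = 192.
χ = V − E + F = 380 − 576 + 192 = -4.
For a closed orientable surface χ = 2 − 2g, so g = (2 − (-4))/2 = 3.

3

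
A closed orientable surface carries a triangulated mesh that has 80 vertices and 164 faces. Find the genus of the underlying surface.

2

Every face is a triangle, so 2E = 3·164 = 492, giving E = 246.
χ = V − E + F = 80 − 246 + 164 = -2.
For a closed orientable surface χ = 2 − 2g, so g = (2 − (-2))/2 = 2.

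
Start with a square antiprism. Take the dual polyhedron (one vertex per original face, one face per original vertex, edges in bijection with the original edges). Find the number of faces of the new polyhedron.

The base solid has V = 8, E = 16, F = 10.
The dual swaps V and F and preserves E: V′ = F = 10, E′ = E = 16, F′ = V = 8.

8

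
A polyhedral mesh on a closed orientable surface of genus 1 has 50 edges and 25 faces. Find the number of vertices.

25

For a closed orientable surface of genus 1, χ = 2 − 2·1 = 0.
V = 0 + E − F = 0 + 50 − 25 = 25.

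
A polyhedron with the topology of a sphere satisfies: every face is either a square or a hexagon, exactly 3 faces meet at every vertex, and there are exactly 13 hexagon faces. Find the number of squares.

Let x be the number of squares; then F = 13 + x.
Edge–face incidences: 2E = 6·13 + 4·x = 78 + 4x.
Every vertex has degree 3, so 3V = 2E.
Euler: V − E + F = 2 ⇒ (2E)/3 − E + (13 + x) = 2.
Multiply by 6: 2·(2E) − 3·(2E) + 6·(13 + x) = 12, i.e. 78 + 6x − (78 + 4x) = 12.
Collecting terms: 2x = 12, so x = 6.
Then 2E = 78 + 4·6 = 102, so E = 51, V = 2E/3 = 34, F = 13 + 6 = 19.

6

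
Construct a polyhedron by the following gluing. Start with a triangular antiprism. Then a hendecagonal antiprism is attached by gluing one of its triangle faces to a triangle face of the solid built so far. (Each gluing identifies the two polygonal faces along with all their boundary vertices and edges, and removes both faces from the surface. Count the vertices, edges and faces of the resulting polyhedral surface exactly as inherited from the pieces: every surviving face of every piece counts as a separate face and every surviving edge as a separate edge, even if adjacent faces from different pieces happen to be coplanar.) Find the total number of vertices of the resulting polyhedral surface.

25

A triangular antiprism: V=6, E=12, F=8.
Attach a hendecagonal antiprism (V=22, E=44, F=24) along a 3-gon: merge 3 vertices and 3 edges, delete both glued faces → V=25, E=53, F=30.
Check: V − E + F = 25 − 53 + 30 = 2.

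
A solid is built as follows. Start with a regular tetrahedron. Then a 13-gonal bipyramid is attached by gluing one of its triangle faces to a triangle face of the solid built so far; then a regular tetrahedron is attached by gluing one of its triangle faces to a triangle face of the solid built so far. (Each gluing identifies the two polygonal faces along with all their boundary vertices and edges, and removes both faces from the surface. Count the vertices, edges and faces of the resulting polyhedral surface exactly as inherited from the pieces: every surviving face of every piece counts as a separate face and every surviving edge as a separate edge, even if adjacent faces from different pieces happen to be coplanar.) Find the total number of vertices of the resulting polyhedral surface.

17

A regular tetrahedron: V=4, E=6, F=4.
Attach a 13-gonal bipyramid (V=15, E=39, F=26) along a 3-gon: merge 3 vertices and 3 edges, delete both glued faces → V=16, E=42, F=28.
Attach a regular tetrahedron (V=4, E=6, F=4) along a 3-gon: merge 3 vertices and 3 edges, delete both glued faces → V=17, E=45, F=30.
Check: V − E + F = 17 − 45 + 30 = 2.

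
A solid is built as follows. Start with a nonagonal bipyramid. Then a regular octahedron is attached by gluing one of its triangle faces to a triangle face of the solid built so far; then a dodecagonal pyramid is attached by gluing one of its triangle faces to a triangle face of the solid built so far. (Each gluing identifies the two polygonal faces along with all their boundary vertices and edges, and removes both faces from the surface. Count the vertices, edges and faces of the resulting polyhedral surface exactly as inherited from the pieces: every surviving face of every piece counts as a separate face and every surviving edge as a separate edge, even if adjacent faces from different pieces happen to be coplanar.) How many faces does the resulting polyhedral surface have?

35

A nonagonal bipyramid: V=11, E=27, F=18.
Attach a regular octahedron (V=6, E=12, F=8) along a 3-gon: merge 3 vertices and 3 edges, delete both glued faces → V=14, E=36, F=24.
Attach a dodecagonal pyramid (V=13, E=24, F=13) along a 3-gon: merge 3 vertices and 3 edges, delete both glued faces → V=24, E=57, F=35.
Check: V − E + F = 24 − 57 + 35 = 2.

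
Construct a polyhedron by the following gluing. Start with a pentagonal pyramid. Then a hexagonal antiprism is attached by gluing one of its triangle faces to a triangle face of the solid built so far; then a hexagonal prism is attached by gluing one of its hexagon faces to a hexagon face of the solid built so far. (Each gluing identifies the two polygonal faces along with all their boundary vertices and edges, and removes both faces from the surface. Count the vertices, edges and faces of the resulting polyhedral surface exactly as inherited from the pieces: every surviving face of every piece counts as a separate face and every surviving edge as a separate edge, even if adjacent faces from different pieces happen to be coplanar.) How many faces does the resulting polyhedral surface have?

A pentagonal pyramid: V=6, E=10, F=6.
Attach a hexagonal antiprism (V=12, E=24, F=14) along a 3-gon: merge 3 vertices and 3 edges, delete both glued faces → V=15, E=31, F=18.
Attach a hexagonal prism (V=12, E=18, F=8) along a 6-gon: merge 6 vertices and 6 edges, delete both glued faces → V=21, E=43, F=24.
Check: V − E + F = 21 − 43 + 24 = 2.

24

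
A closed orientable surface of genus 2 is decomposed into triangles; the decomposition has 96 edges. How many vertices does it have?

30

χ = 2 − 2·2 = -2, and every face is a triangle so 3F = 2E.
F = 2E/3 = 64. Then V = -2 + E − F = -2 + 96 − 64 = 30.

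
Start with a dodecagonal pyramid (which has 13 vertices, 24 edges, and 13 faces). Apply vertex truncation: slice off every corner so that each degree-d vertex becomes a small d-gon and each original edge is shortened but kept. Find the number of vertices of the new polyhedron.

48

Truncation replaces each original edge-end by a new vertex, so V′ = 2E = 48.
Each original edge survives, and each old vertex of degree d contributes d new edges; summing degrees gives Σd = 2E, so E′ = E + 2E = 3E = 72.
Each original face survives and each original vertex becomes one new face: F′ = F + V = 26.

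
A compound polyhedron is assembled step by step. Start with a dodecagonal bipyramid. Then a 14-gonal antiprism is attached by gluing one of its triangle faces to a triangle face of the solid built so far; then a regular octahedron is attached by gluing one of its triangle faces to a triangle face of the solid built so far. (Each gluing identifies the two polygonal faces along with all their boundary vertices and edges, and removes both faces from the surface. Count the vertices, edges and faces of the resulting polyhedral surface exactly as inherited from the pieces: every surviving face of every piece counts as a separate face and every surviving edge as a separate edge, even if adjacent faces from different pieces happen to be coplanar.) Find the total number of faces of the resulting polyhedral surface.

A dodecagonal bipyramid: V=14, E=36, F=24.
Attach a 14-gonal antiprism (V=28, E=56, F=30) along a 3-gon: merge 3 vertices and 3 edges, delete both glued faces → V=39, E=89, F=52.
Attach a regular octahedron (V=6, E=12, F=8) along a 3-gon: merge 3 vertices and 3 edges, delete both glued faces → V=42, E=98, F=58.
Check: V − E + F = 42 − 98 + 58 = 2.

58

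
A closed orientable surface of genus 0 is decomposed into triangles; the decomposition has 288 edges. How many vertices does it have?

98

χ = 2 − 2·0 = 2, and every face is a triangle so 3F = 2E.
F = 2E/3 = 192. Then V = 2 + E − F = 2 + 288 − 192 = 98.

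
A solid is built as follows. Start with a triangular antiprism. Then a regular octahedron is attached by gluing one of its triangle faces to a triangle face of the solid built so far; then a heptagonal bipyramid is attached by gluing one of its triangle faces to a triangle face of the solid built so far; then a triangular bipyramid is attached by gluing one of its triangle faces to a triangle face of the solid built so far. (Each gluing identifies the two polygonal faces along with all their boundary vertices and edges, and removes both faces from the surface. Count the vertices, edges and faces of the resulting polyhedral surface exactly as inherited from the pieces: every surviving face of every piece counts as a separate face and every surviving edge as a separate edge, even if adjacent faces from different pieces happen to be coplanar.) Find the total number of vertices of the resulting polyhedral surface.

A triangular antiprism: V=6, E=12, F=8.
Attach a regular octahedron (V=6, E=12, F=8) along a 3-gon: merge 3 vertices and 3 edges, delete both glued faces → V=9, E=21, F=14.
Attach a heptagonal bipyramid (V=9, E=21, F=14) along a 3-gon: merge 3 vertices and 3 edges, delete both glued faces → V=15, E=39, F=26.
Attach a triangular bipyramid (V=5, E=9, F=6) along a 3-gon: merge 3 vertices and 3 edges, delete both glued faces → V=17, E=45, F=30.
Check: V − E + F = 17 − 45 + 30 = 2.

17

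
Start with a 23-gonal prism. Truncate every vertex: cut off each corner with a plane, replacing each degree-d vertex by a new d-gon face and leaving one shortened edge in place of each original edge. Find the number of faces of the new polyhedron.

The base solid has V = 46, E = 69, F = 25.
Truncation replaces each original edge-end by a new vertex, so V′ = 2E = 138.
Each original edge survives, and each old vertex of degree d contributes d new edges; summing degrees gives Σd = 2E, so E′ = E + 2E = 3E = 207.
Each original face survives and each original vertex becomes one new face: F′ = F + V = 71.

71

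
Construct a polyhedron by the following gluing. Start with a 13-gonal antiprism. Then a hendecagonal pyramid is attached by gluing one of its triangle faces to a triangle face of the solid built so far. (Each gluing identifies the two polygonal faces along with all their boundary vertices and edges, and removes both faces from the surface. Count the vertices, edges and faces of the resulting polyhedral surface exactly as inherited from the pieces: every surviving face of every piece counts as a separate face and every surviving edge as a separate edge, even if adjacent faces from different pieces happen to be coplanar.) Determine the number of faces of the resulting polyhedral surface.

A 13-gonal antiprism: V=26, E=52, F=28.
Attach a hendecagonal pyramid (V=12, E=22, F=12) along a 3-gon: merge 3 vertices and 3 edges, delete both glued faces → V=35, E=71, F=38.
Check: V − E + F = 35 − 71 + 38 = 2.

38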